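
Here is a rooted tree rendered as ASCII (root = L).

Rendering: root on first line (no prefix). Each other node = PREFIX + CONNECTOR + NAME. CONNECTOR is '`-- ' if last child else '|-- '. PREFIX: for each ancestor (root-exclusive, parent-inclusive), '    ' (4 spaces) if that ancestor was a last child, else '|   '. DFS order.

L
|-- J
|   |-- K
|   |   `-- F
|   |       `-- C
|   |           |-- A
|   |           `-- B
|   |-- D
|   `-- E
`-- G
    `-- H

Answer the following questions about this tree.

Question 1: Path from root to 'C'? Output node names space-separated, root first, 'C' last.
Answer: L J K F C

Derivation:
Walk down from root: L -> J -> K -> F -> C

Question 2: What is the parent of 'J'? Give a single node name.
Scan adjacency: J appears as child of L

Answer: L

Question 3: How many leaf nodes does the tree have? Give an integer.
Answer: 5

Derivation:
Leaves (nodes with no children): A, B, D, E, H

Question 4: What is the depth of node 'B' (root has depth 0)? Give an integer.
Path from root to B: L -> J -> K -> F -> C -> B
Depth = number of edges = 5

Answer: 5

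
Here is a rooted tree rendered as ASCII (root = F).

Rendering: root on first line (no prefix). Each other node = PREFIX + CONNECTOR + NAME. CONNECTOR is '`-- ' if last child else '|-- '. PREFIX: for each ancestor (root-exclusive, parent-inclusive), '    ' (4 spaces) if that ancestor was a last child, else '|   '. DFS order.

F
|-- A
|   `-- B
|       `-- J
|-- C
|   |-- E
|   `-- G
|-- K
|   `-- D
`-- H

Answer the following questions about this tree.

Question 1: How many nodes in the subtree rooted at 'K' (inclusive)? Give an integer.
Subtree rooted at K contains: D, K
Count = 2

Answer: 2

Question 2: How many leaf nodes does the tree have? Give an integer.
Answer: 5

Derivation:
Leaves (nodes with no children): D, E, G, H, J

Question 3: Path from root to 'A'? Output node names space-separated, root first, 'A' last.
Answer: F A

Derivation:
Walk down from root: F -> A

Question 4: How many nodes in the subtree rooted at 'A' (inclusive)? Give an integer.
Answer: 3

Derivation:
Subtree rooted at A contains: A, B, J
Count = 3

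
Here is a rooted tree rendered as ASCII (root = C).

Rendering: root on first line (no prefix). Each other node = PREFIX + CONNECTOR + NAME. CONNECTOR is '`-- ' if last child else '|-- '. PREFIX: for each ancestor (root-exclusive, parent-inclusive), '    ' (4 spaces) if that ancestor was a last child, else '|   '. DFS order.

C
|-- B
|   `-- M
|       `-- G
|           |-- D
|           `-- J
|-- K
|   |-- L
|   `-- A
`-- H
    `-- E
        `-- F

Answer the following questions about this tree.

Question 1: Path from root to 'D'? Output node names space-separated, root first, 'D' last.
Answer: C B M G D

Derivation:
Walk down from root: C -> B -> M -> G -> D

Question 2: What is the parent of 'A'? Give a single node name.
Scan adjacency: A appears as child of K

Answer: K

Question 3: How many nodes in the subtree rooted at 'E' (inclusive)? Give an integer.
Answer: 2

Derivation:
Subtree rooted at E contains: E, F
Count = 2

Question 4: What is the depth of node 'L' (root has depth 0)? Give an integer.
Path from root to L: C -> K -> L
Depth = number of edges = 2

Answer: 2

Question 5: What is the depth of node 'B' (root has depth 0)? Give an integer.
Path from root to B: C -> B
Depth = number of edges = 1

Answer: 1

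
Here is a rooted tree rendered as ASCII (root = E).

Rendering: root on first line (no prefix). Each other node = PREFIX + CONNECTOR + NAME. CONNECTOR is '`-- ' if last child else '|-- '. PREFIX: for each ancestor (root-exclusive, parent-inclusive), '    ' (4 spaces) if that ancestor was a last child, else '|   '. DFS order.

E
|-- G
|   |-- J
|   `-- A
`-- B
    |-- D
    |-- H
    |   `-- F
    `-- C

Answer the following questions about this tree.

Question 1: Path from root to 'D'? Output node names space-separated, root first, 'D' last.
Walk down from root: E -> B -> D

Answer: E B D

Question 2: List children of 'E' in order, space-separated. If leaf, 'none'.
Node E's children (from adjacency): G, B

Answer: G B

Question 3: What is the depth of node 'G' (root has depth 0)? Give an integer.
Answer: 1

Derivation:
Path from root to G: E -> G
Depth = number of edges = 1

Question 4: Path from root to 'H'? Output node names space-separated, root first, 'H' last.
Walk down from root: E -> B -> H

Answer: E B H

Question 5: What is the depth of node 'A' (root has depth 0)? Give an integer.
Path from root to A: E -> G -> A
Depth = number of edges = 2

Answer: 2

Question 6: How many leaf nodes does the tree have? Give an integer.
Answer: 5

Derivation:
Leaves (nodes with no children): A, C, D, F, J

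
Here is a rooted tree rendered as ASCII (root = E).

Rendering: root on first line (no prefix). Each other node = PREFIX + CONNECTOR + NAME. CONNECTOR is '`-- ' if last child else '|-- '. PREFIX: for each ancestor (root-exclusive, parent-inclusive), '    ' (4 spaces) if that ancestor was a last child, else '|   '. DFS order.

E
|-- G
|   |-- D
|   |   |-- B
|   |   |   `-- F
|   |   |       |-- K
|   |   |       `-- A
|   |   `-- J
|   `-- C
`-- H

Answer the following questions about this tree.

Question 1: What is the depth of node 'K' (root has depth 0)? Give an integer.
Answer: 5

Derivation:
Path from root to K: E -> G -> D -> B -> F -> K
Depth = number of edges = 5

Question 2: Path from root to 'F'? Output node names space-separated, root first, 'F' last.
Walk down from root: E -> G -> D -> B -> F

Answer: E G D B F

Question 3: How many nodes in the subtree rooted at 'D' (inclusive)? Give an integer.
Answer: 6

Derivation:
Subtree rooted at D contains: A, B, D, F, J, K
Count = 6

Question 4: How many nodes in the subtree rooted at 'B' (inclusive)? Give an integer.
Answer: 4

Derivation:
Subtree rooted at B contains: A, B, F, K
Count = 4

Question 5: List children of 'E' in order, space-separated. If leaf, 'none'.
Node E's children (from adjacency): G, H

Answer: G H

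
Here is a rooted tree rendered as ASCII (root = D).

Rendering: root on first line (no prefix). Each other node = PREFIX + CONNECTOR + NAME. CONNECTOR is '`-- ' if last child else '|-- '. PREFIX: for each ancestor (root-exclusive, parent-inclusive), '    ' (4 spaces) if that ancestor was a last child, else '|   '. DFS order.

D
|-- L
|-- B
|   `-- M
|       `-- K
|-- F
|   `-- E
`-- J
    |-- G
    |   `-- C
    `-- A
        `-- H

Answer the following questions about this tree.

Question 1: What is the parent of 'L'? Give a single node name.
Scan adjacency: L appears as child of D

Answer: D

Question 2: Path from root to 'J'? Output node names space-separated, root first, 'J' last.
Answer: D J

Derivation:
Walk down from root: D -> J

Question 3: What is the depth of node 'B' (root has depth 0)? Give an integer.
Answer: 1

Derivation:
Path from root to B: D -> B
Depth = number of edges = 1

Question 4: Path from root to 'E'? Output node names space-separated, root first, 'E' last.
Answer: D F E

Derivation:
Walk down from root: D -> F -> E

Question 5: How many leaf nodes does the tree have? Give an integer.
Leaves (nodes with no children): C, E, H, K, L

Answer: 5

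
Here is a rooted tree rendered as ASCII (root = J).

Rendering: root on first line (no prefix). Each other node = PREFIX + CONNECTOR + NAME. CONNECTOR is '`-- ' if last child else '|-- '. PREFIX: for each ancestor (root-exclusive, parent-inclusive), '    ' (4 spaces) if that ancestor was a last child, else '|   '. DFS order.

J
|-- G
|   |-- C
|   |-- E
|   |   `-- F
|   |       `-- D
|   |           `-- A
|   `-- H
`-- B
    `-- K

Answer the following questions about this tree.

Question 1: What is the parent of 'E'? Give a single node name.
Scan adjacency: E appears as child of G

Answer: G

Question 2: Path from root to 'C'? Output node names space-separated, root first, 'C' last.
Walk down from root: J -> G -> C

Answer: J G C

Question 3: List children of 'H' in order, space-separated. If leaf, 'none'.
Node H's children (from adjacency): (leaf)

Answer: none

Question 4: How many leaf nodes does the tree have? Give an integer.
Leaves (nodes with no children): A, C, H, K

Answer: 4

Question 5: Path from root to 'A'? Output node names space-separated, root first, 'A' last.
Walk down from root: J -> G -> E -> F -> D -> A

Answer: J G E F D A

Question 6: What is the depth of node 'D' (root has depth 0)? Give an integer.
Answer: 4

Derivation:
Path from root to D: J -> G -> E -> F -> D
Depth = number of edges = 4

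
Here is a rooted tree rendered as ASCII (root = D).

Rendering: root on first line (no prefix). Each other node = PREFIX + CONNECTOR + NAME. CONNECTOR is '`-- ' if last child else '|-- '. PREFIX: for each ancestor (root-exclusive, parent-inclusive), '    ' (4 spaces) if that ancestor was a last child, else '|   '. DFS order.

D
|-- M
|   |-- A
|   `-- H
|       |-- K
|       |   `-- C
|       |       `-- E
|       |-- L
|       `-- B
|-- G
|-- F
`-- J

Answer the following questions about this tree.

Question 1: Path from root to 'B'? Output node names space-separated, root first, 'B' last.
Walk down from root: D -> M -> H -> B

Answer: D M H B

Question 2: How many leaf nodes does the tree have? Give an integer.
Answer: 7

Derivation:
Leaves (nodes with no children): A, B, E, F, G, J, L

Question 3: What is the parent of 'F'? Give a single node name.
Scan adjacency: F appears as child of D

Answer: D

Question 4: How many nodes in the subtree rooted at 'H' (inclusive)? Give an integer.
Subtree rooted at H contains: B, C, E, H, K, L
Count = 6

Answer: 6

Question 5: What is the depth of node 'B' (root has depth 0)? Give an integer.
Answer: 3

Derivation:
Path from root to B: D -> M -> H -> B
Depth = number of edges = 3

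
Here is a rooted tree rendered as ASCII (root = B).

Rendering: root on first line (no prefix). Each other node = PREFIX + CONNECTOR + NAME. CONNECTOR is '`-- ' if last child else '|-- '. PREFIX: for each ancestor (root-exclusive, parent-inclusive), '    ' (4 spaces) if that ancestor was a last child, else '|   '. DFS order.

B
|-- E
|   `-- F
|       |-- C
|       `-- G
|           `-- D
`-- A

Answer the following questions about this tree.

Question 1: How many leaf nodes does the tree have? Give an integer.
Leaves (nodes with no children): A, C, D

Answer: 3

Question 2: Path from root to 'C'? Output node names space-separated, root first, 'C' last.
Answer: B E F C

Derivation:
Walk down from root: B -> E -> F -> C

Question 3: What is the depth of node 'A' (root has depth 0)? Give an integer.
Path from root to A: B -> A
Depth = number of edges = 1

Answer: 1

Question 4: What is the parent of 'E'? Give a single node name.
Scan adjacency: E appears as child of B

Answer: B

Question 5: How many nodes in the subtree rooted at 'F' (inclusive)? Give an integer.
Answer: 4

Derivation:
Subtree rooted at F contains: C, D, F, G
Count = 4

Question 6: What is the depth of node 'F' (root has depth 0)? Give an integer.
Path from root to F: B -> E -> F
Depth = number of edges = 2

Answer: 2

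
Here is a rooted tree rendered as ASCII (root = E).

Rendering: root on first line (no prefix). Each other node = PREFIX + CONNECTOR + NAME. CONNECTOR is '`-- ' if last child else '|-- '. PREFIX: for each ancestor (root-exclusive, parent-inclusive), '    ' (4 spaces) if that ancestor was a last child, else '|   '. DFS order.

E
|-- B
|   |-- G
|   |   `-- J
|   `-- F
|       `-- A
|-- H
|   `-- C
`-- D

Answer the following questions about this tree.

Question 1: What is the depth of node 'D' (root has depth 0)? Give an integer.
Answer: 1

Derivation:
Path from root to D: E -> D
Depth = number of edges = 1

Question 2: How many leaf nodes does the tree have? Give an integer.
Leaves (nodes with no children): A, C, D, J

Answer: 4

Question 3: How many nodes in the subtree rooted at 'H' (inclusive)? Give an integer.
Answer: 2

Derivation:
Subtree rooted at H contains: C, H
Count = 2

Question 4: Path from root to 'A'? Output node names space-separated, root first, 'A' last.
Walk down from root: E -> B -> F -> A

Answer: E B F A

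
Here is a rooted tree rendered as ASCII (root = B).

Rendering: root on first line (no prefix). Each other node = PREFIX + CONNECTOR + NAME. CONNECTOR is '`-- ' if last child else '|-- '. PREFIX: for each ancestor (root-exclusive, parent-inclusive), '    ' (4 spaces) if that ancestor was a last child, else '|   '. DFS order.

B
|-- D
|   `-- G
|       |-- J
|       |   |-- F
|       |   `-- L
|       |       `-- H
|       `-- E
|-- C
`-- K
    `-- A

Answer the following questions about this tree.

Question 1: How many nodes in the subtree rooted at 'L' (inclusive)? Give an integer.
Subtree rooted at L contains: H, L
Count = 2

Answer: 2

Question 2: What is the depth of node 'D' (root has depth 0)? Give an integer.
Path from root to D: B -> D
Depth = number of edges = 1

Answer: 1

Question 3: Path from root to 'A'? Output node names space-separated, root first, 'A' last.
Answer: B K A

Derivation:
Walk down from root: B -> K -> A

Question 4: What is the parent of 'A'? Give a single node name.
Scan adjacency: A appears as child of K

Answer: K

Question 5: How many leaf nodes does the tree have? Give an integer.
Leaves (nodes with no children): A, C, E, F, H

Answer: 5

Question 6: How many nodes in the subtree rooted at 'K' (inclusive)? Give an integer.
Subtree rooted at K contains: A, K
Count = 2

Answer: 2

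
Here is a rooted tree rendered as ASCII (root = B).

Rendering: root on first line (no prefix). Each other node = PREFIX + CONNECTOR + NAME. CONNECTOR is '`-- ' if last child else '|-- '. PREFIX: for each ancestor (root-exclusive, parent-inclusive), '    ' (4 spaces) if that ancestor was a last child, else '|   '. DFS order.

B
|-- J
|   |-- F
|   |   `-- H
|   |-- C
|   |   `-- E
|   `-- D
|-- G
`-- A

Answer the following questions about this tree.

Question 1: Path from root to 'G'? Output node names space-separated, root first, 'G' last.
Answer: B G

Derivation:
Walk down from root: B -> G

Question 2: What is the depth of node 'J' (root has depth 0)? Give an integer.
Answer: 1

Derivation:
Path from root to J: B -> J
Depth = number of edges = 1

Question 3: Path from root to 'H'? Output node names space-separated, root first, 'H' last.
Walk down from root: B -> J -> F -> H

Answer: B J F H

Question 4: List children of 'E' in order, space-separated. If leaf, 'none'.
Answer: none

Derivation:
Node E's children (from adjacency): (leaf)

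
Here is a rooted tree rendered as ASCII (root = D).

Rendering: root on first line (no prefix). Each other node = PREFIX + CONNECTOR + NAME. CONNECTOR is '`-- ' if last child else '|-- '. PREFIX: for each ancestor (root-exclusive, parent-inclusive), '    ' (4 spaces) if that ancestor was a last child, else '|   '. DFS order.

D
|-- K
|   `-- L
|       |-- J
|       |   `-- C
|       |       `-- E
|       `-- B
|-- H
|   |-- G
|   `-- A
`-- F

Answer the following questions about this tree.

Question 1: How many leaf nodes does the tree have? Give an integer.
Answer: 5

Derivation:
Leaves (nodes with no children): A, B, E, F, G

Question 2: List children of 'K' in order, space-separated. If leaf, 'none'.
Answer: L

Derivation:
Node K's children (from adjacency): L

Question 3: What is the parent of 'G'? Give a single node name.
Scan adjacency: G appears as child of H

Answer: H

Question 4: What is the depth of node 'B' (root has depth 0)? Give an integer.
Path from root to B: D -> K -> L -> B
Depth = number of edges = 3

Answer: 3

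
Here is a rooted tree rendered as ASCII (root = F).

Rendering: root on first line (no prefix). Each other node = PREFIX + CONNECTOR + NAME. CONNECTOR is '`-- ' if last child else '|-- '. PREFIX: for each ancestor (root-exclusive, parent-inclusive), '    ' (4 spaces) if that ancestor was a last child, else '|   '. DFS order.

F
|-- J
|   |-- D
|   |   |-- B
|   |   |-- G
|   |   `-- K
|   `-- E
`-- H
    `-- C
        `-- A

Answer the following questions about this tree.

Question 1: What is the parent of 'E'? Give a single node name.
Answer: J

Derivation:
Scan adjacency: E appears as child of J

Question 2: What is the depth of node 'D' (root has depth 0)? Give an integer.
Answer: 2

Derivation:
Path from root to D: F -> J -> D
Depth = number of edges = 2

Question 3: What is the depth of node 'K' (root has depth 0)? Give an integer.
Path from root to K: F -> J -> D -> K
Depth = number of edges = 3

Answer: 3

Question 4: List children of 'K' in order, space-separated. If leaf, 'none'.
Answer: none

Derivation:
Node K's children (from adjacency): (leaf)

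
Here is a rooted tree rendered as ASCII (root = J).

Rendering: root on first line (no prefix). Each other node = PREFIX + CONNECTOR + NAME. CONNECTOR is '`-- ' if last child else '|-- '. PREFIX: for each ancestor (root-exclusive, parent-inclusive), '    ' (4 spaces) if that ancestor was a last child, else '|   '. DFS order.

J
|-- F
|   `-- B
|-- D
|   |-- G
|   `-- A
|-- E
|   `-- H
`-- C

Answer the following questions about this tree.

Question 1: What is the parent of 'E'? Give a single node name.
Scan adjacency: E appears as child of J

Answer: J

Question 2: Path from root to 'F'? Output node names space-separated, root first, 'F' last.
Walk down from root: J -> F

Answer: J F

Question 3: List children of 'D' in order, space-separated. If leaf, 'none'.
Answer: G A

Derivation:
Node D's children (from adjacency): G, A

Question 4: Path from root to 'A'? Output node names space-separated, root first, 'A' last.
Answer: J D A

Derivation:
Walk down from root: J -> D -> A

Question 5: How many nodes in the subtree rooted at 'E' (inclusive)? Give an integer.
Answer: 2

Derivation:
Subtree rooted at E contains: E, H
Count = 2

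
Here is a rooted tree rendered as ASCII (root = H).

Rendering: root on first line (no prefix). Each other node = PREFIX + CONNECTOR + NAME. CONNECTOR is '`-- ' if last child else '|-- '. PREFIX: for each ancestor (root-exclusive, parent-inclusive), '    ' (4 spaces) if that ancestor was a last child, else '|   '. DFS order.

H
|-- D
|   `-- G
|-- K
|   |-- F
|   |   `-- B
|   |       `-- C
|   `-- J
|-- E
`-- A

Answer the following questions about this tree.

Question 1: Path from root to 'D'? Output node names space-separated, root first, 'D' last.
Answer: H D

Derivation:
Walk down from root: H -> D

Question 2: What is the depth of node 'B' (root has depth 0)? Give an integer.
Answer: 3

Derivation:
Path from root to B: H -> K -> F -> B
Depth = number of edges = 3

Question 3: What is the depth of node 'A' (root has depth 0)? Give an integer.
Answer: 1

Derivation:
Path from root to A: H -> A
Depth = number of edges = 1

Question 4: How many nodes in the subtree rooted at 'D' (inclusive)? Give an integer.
Subtree rooted at D contains: D, G
Count = 2

Answer: 2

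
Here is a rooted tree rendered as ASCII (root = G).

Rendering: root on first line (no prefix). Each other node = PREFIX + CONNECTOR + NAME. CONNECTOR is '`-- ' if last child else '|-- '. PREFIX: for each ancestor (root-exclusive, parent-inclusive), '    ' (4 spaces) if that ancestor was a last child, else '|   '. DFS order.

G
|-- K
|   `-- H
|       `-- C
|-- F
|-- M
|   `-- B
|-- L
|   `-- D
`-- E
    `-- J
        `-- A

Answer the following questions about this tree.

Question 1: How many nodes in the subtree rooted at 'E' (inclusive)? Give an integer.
Answer: 3

Derivation:
Subtree rooted at E contains: A, E, J
Count = 3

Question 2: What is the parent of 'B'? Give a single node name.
Scan adjacency: B appears as child of M

Answer: M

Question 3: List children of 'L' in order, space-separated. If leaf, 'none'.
Answer: D

Derivation:
Node L's children (from adjacency): D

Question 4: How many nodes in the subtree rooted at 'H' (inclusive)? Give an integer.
Answer: 2

Derivation:
Subtree rooted at H contains: C, H
Count = 2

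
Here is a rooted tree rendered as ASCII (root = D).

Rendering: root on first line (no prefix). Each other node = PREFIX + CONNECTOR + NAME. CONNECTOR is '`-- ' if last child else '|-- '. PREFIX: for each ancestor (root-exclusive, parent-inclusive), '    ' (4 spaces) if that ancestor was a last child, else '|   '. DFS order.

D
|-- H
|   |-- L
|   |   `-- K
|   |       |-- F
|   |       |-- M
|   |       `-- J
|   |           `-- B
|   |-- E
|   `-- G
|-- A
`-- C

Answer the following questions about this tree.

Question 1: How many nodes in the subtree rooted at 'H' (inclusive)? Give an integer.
Answer: 9

Derivation:
Subtree rooted at H contains: B, E, F, G, H, J, K, L, M
Count = 9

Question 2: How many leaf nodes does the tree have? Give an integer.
Answer: 7

Derivation:
Leaves (nodes with no children): A, B, C, E, F, G, M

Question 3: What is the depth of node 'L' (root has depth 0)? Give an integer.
Path from root to L: D -> H -> L
Depth = number of edges = 2

Answer: 2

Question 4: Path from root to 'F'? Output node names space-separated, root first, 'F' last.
Walk down from root: D -> H -> L -> K -> F

Answer: D H L K F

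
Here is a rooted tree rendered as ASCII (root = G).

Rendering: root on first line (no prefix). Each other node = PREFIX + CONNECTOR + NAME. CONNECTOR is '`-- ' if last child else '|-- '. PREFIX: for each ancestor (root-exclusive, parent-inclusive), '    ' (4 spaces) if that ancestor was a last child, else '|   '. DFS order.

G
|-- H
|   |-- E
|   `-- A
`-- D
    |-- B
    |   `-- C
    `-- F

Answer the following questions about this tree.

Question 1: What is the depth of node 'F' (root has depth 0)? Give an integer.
Answer: 2

Derivation:
Path from root to F: G -> D -> F
Depth = number of edges = 2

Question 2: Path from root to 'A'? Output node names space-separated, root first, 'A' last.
Walk down from root: G -> H -> A

Answer: G H A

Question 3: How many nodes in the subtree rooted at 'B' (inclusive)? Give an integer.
Subtree rooted at B contains: B, C
Count = 2

Answer: 2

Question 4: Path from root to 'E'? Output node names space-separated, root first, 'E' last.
Walk down from root: G -> H -> E

Answer: G H E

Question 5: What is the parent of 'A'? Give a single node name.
Answer: H

Derivation:
Scan adjacency: A appears as child of H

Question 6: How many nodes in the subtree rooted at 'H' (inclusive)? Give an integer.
Subtree rooted at H contains: A, E, H
Count = 3

Answer: 3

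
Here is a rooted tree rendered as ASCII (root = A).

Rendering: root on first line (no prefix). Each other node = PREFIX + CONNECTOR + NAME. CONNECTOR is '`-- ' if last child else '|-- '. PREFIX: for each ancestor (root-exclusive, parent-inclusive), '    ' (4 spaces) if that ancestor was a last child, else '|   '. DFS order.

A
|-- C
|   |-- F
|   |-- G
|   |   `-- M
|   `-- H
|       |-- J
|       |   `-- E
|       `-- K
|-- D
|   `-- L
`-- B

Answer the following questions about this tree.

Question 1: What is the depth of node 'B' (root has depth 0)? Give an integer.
Answer: 1

Derivation:
Path from root to B: A -> B
Depth = number of edges = 1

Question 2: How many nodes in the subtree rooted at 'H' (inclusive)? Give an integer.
Answer: 4

Derivation:
Subtree rooted at H contains: E, H, J, K
Count = 4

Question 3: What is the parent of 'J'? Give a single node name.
Scan adjacency: J appears as child of H

Answer: H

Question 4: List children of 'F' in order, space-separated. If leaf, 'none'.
Answer: none

Derivation:
Node F's children (from adjacency): (leaf)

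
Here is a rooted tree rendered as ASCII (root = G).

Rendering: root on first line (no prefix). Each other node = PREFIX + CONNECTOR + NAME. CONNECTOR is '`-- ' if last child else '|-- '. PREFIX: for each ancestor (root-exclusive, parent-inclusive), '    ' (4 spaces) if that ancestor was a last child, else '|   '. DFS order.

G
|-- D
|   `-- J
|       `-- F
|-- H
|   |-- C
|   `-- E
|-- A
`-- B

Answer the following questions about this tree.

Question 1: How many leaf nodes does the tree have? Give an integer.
Answer: 5

Derivation:
Leaves (nodes with no children): A, B, C, E, F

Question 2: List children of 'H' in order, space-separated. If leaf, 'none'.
Answer: C E

Derivation:
Node H's children (from adjacency): C, E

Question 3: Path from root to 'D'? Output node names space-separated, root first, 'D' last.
Walk down from root: G -> D

Answer: G D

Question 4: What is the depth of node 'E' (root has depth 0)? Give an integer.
Path from root to E: G -> H -> E
Depth = number of edges = 2

Answer: 2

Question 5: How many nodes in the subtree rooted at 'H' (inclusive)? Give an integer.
Subtree rooted at H contains: C, E, H
Count = 3

Answer: 3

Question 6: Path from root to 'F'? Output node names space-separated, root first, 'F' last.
Walk down from root: G -> D -> J -> F

Answer: G D J F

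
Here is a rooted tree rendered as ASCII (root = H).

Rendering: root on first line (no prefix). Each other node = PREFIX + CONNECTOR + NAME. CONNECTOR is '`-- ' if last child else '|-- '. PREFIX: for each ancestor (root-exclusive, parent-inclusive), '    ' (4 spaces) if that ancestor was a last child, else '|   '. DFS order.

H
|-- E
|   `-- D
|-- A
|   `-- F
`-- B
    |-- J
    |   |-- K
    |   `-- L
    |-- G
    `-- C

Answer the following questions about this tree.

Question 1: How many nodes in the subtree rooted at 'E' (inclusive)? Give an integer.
Subtree rooted at E contains: D, E
Count = 2

Answer: 2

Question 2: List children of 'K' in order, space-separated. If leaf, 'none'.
Answer: none

Derivation:
Node K's children (from adjacency): (leaf)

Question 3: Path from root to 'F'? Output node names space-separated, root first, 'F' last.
Answer: H A F

Derivation:
Walk down from root: H -> A -> F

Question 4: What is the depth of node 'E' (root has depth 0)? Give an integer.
Path from root to E: H -> E
Depth = number of edges = 1

Answer: 1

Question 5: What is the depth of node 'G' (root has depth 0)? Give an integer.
Answer: 2

Derivation:
Path from root to G: H -> B -> G
Depth = number of edges = 2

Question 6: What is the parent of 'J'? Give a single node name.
Scan adjacency: J appears as child of B

Answer: B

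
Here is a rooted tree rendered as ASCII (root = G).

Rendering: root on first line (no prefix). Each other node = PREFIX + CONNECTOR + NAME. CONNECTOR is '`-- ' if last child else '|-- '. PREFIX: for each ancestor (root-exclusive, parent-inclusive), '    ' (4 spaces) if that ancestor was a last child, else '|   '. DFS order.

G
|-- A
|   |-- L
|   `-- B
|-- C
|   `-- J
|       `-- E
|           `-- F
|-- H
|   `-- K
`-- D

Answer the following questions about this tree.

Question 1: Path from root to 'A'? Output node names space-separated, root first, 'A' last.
Walk down from root: G -> A

Answer: G A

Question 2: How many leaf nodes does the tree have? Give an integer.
Leaves (nodes with no children): B, D, F, K, L

Answer: 5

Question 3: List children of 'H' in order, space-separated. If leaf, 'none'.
Node H's children (from adjacency): K

Answer: K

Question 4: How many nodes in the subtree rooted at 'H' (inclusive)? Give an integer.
Answer: 2

Derivation:
Subtree rooted at H contains: H, K
Count = 2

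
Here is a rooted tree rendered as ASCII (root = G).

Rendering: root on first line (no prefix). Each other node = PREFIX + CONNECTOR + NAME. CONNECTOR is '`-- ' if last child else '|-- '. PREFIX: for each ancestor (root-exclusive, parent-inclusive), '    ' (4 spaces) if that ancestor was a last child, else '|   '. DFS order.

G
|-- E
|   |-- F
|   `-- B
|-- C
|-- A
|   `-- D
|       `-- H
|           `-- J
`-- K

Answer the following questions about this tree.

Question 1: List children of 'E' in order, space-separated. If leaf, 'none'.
Answer: F B

Derivation:
Node E's children (from adjacency): F, B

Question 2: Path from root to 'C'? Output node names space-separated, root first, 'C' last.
Answer: G C

Derivation:
Walk down from root: G -> C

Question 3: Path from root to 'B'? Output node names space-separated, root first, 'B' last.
Walk down from root: G -> E -> B

Answer: G E B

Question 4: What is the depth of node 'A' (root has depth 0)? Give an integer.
Answer: 1

Derivation:
Path from root to A: G -> A
Depth = number of edges = 1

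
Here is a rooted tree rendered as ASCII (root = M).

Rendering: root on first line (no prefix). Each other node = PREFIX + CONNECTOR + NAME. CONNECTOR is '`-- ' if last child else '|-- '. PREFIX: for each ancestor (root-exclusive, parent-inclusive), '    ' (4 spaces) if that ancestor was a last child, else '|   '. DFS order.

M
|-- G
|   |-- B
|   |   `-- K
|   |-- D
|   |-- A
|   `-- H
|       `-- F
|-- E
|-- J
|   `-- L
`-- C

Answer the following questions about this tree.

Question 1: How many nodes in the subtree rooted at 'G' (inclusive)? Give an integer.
Answer: 7

Derivation:
Subtree rooted at G contains: A, B, D, F, G, H, K
Count = 7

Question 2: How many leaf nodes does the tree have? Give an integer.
Answer: 7

Derivation:
Leaves (nodes with no children): A, C, D, E, F, K, L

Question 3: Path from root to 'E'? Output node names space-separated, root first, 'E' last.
Walk down from root: M -> E

Answer: M E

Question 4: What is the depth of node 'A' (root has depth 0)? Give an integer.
Answer: 2

Derivation:
Path from root to A: M -> G -> A
Depth = number of edges = 2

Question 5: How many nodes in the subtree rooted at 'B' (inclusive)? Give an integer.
Subtree rooted at B contains: B, K
Count = 2

Answer: 2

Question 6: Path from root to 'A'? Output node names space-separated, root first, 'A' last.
Answer: M G A

Derivation:
Walk down from root: M -> G -> A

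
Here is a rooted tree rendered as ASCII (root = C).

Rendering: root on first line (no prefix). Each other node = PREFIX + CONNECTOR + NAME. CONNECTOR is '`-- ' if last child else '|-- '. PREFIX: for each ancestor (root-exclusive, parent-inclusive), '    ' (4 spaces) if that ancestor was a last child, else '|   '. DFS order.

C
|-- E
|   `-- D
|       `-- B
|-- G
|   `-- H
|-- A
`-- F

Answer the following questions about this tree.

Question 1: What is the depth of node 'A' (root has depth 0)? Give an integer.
Path from root to A: C -> A
Depth = number of edges = 1

Answer: 1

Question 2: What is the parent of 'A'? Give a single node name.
Scan adjacency: A appears as child of C

Answer: C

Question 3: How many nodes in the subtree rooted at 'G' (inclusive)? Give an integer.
Subtree rooted at G contains: G, H
Count = 2

Answer: 2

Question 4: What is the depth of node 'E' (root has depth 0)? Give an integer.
Path from root to E: C -> E
Depth = number of edges = 1

Answer: 1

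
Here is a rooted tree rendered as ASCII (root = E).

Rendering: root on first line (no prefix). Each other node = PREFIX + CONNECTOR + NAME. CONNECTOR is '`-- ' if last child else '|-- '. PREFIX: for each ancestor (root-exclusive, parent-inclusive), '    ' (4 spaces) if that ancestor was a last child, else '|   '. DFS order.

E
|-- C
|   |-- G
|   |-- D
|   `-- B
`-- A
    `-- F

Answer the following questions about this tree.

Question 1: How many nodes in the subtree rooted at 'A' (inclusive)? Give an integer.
Answer: 2

Derivation:
Subtree rooted at A contains: A, F
Count = 2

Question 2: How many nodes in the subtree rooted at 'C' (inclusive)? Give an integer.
Subtree rooted at C contains: B, C, D, G
Count = 4

Answer: 4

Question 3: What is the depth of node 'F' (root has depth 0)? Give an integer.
Path from root to F: E -> A -> F
Depth = number of edges = 2

Answer: 2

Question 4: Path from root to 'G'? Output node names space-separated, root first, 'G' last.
Walk down from root: E -> C -> G

Answer: E C G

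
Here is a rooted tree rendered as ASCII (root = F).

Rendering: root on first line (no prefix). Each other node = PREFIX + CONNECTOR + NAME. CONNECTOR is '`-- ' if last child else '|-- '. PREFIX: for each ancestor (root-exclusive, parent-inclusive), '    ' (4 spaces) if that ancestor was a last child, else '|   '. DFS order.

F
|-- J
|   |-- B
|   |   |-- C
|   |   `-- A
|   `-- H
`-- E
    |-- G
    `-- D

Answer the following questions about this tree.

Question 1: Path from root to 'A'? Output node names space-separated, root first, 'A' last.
Walk down from root: F -> J -> B -> A

Answer: F J B A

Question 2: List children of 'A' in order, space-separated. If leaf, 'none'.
Answer: none

Derivation:
Node A's children (from adjacency): (leaf)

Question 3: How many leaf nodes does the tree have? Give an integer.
Leaves (nodes with no children): A, C, D, G, H

Answer: 5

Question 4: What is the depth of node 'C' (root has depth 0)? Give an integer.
Path from root to C: F -> J -> B -> C
Depth = number of edges = 3

Answer: 3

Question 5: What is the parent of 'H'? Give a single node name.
Answer: J

Derivation:
Scan adjacency: H appears as child of J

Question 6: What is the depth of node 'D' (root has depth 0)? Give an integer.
Answer: 2

Derivation:
Path from root to D: F -> E -> D
Depth = number of edges = 2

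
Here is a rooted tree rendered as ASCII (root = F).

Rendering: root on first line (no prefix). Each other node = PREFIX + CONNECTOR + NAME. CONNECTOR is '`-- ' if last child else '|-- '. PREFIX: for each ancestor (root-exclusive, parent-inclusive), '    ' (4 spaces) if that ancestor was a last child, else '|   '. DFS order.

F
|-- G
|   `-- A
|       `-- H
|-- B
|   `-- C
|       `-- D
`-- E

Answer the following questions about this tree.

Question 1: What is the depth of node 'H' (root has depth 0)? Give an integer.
Answer: 3

Derivation:
Path from root to H: F -> G -> A -> H
Depth = number of edges = 3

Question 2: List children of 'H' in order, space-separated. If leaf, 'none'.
Node H's children (from adjacency): (leaf)

Answer: none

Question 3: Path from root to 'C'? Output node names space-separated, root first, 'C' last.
Walk down from root: F -> B -> C

Answer: F B C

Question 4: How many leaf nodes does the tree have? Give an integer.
Leaves (nodes with no children): D, E, H

Answer: 3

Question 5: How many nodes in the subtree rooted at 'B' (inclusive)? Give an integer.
Answer: 3

Derivation:
Subtree rooted at B contains: B, C, D
Count = 3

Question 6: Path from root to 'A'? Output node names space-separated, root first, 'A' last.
Answer: F G A

Derivation:
Walk down from root: F -> G -> A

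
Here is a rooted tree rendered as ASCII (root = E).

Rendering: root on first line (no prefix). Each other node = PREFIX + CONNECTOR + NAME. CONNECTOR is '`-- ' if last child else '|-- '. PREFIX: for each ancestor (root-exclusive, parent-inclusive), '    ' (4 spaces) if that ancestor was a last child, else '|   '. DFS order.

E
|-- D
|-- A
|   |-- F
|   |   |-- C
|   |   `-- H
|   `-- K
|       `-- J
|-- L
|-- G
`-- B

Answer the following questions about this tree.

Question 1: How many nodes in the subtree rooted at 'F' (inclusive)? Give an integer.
Subtree rooted at F contains: C, F, H
Count = 3

Answer: 3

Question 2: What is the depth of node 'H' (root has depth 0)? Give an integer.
Answer: 3

Derivation:
Path from root to H: E -> A -> F -> H
Depth = number of edges = 3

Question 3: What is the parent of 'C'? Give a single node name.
Scan adjacency: C appears as child of F

Answer: F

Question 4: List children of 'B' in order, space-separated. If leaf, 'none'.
Answer: none

Derivation:
Node B's children (from adjacency): (leaf)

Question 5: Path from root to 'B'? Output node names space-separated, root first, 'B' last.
Answer: E B

Derivation:
Walk down from root: E -> B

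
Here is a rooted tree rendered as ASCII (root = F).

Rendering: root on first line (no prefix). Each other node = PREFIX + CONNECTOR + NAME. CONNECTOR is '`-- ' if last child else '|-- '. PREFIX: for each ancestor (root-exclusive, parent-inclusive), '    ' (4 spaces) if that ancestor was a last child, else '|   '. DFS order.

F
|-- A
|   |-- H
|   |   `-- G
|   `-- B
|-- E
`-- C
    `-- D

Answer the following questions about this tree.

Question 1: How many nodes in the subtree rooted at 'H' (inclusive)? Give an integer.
Answer: 2

Derivation:
Subtree rooted at H contains: G, H
Count = 2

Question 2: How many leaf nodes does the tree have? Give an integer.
Leaves (nodes with no children): B, D, E, G

Answer: 4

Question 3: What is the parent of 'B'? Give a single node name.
Scan adjacency: B appears as child of A

Answer: A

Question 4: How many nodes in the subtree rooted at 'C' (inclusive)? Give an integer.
Subtree rooted at C contains: C, D
Count = 2

Answer: 2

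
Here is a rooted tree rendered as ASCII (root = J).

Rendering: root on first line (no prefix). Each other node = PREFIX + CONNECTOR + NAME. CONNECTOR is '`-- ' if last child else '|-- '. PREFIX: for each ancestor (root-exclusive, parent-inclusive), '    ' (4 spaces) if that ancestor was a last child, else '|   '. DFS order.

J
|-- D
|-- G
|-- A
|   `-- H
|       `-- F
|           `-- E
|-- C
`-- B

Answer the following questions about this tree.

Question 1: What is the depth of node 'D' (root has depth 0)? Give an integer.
Path from root to D: J -> D
Depth = number of edges = 1

Answer: 1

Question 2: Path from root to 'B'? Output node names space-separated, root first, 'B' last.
Answer: J B

Derivation:
Walk down from root: J -> B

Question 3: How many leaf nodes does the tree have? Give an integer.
Leaves (nodes with no children): B, C, D, E, G

Answer: 5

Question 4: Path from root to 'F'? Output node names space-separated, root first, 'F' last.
Answer: J A H F

Derivation:
Walk down from root: J -> A -> H -> F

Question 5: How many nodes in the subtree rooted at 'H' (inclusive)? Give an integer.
Answer: 3

Derivation:
Subtree rooted at H contains: E, F, H
Count = 3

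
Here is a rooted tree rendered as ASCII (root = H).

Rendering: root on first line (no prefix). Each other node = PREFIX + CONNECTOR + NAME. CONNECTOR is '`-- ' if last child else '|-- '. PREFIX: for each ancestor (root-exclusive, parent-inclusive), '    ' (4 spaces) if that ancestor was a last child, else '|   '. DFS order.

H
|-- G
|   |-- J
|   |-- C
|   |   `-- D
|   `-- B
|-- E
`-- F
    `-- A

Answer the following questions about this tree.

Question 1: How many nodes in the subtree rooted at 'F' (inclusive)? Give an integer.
Subtree rooted at F contains: A, F
Count = 2

Answer: 2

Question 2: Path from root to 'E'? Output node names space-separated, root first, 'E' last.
Walk down from root: H -> E

Answer: H E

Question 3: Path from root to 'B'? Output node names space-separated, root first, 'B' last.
Answer: H G B

Derivation:
Walk down from root: H -> G -> B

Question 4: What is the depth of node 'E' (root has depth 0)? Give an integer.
Answer: 1

Derivation:
Path from root to E: H -> E
Depth = number of edges = 1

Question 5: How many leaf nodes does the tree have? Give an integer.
Answer: 5

Derivation:
Leaves (nodes with no children): A, B, D, E, J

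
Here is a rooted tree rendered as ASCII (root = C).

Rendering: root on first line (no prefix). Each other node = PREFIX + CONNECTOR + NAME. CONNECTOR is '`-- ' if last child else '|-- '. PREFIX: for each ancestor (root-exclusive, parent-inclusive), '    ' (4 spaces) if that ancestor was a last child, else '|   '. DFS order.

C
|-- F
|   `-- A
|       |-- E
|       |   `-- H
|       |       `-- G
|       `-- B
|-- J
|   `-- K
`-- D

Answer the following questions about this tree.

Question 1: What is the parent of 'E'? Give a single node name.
Scan adjacency: E appears as child of A

Answer: A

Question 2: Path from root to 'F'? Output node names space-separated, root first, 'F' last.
Answer: C F

Derivation:
Walk down from root: C -> F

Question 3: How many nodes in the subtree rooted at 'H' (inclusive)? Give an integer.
Answer: 2

Derivation:
Subtree rooted at H contains: G, H
Count = 2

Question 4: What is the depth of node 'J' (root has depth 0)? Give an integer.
Path from root to J: C -> J
Depth = number of edges = 1

Answer: 1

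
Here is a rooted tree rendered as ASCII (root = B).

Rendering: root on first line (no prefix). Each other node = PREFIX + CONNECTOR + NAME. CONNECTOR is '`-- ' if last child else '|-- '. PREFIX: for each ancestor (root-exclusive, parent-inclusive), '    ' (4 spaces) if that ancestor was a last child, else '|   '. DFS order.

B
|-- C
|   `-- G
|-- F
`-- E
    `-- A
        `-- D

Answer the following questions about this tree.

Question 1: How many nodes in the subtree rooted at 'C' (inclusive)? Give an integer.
Subtree rooted at C contains: C, G
Count = 2

Answer: 2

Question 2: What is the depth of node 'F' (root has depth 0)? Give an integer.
Answer: 1

Derivation:
Path from root to F: B -> F
Depth = number of edges = 1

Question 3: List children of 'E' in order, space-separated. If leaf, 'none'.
Answer: A

Derivation:
Node E's children (from adjacency): A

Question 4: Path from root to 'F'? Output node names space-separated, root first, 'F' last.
Answer: B F

Derivation:
Walk down from root: B -> F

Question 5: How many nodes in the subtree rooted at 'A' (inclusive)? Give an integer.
Answer: 2

Derivation:
Subtree rooted at A contains: A, D
Count = 2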